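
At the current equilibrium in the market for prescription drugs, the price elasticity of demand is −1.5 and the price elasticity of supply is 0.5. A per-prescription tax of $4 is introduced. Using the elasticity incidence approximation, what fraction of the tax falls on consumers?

Consumers' share ≈ 0.25.

Incidence ratio: consumers' share ≈ εs / (εs + |εd|) = 0.5 / (0.5 + 1.5) = 0.25.
Supply is the less elastic side, so consumers bear the smaller share.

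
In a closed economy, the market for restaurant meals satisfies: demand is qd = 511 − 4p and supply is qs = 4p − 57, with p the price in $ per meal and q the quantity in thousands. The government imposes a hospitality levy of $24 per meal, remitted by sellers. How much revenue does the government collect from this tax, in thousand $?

Before the tax: set 511 − 4p = 4p − 57 → p* = $71, q* = 227.
With the tax collected from sellers, supply shifts: qs = 4(p − 24) − 57.
New equilibrium: buyers pay $83, sellers receive $59, q = 179. (Wedge: pb − ps = 24.)
Revenue = t · Q = 24 · 179 = $4296.

Tax revenue = $4296 thousand.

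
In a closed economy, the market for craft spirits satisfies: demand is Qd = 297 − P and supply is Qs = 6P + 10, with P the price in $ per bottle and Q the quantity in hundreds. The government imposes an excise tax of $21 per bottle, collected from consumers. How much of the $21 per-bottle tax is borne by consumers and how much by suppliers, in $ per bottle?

Consumers bear $18 per bottle; suppliers bear $3 per bottle.

Before the tax: set 297 − P = 6P + 10 → P* = $41, Q* = 256.
With the tax collected from consumers, demand (in seller-price terms) shifts: Qd = 297 − (P + 21).
New equilibrium: consumers pay $59, suppliers receive $38, Q = 238. (Wedge: Pb − Ps = 21.)
Burden on consumers: $18; on suppliers: $3. (They sum to $21.)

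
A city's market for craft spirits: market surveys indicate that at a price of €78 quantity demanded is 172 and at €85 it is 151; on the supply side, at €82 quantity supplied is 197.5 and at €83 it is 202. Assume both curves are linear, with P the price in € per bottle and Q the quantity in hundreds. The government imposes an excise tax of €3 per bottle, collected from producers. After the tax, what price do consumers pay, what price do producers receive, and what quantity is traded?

Consumers pay €78.8; producers receive €75.8; quantity = 169.6.

Demand slope: (151 − 172)/(85 − 78) = -3, so Qd = 406 − 3P.
Supply slope: (202 − 197.5)/(83 − 82) = 4.5, so Qs = 4.5P − 171.5.
Before the tax: set 406 − 3P = 4.5P − 171.5 → P* = €77, Q* = 175.
With the tax collected from producers, supply shifts: Qs = 4.5(P − 3) − 171.5.
Solving gives Q = 169.6 with consumers paying €78.8 and producers receiving €75.8 (the €3 wedge).
The less price-elastic side of the market bears the larger share of a per-unit tax.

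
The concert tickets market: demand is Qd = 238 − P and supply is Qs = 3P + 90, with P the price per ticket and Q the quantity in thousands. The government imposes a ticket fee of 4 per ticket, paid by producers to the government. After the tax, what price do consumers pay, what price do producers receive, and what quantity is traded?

Before the tax: set 238 − P = 3P + 90 → P* = 37, Q* = 201.
With the tax collected from producers, supply shifts: Qs = 3(P − 4) + 90.
New equilibrium: consumers pay 40, producers receive 36, Q = 198. (Wedge: Pb − Ps = 4.)
The less price-elastic side of the market bears the larger share of a per-unit tax.

Consumers pay 40; producers receive 36; quantity = 198.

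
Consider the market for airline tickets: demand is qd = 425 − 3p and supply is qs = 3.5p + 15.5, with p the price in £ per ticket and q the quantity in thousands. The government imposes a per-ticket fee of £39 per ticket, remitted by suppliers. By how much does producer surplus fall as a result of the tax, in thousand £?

Producer surplus falls by £3681 thousand.

Without the tax, 425 − 3p = 3.5p + 15.5 gives 6.5p = 409.5, so p* = £63 and q* = 236.
With the tax collected from suppliers, supply shifts: qs = 3.5(p − 39) + 15.5.
New equilibrium: buyers pay £84, suppliers receive £45, q = 173. (Wedge: pb − ps = 39.)
ΔPS is the trapezoid between Q = 173 and Q = 236 of height £18: ½ · (236 + 173) · 18 = £3681.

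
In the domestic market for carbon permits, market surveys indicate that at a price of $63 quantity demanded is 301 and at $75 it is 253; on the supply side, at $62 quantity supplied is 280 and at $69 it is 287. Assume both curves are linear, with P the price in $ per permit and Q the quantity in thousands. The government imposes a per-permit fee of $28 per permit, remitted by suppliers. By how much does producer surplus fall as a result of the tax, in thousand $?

Demand slope: (253 − 301)/(75 − 63) = -4, so Qd = 553 − 4P.
Supply slope: (287 − 280)/(69 − 62) = 1, so Qs = P + 218.
Before the tax: set 553 − 4P = P + 218 → P* = $67, Q* = 285.
With the tax collected from suppliers, supply shifts: Qs = (P − 28) + 218.
Solving gives Q = 262.6 with consumers paying $72.6 and suppliers receiving $44.6 (the $28 wedge).
ΔPS is the trapezoid between Q = 262.6 and Q = 285 of height $22.4: ½ · (285 + 262.6) · 22.4 = $6133.12.

Producer surplus falls by $6133.12 thousand.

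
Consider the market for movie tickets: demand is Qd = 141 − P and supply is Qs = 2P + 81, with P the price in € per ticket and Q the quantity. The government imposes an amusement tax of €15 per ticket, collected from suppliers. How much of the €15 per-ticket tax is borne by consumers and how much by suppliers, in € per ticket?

Consumers bear €10 per ticket; suppliers bear €5 per ticket.

Before the tax: set 141 − P = 2P + 81 → P* = €20, Q* = 121.
With the tax collected from suppliers, supply shifts: Qs = 2(P − 15) + 81.
New equilibrium: consumers pay €30, suppliers receive €15, Q = 111. (Wedge: Pb − Ps = 15.)
Burden on consumers: €10; on suppliers: €5. (They sum to €15.)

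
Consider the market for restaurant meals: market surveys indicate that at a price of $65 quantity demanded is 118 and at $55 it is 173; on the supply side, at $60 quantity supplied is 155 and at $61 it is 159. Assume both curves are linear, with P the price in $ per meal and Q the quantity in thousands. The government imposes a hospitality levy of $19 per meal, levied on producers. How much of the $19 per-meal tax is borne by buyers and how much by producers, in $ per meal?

Demand slope: (173 − 118)/(55 − 65) = -5.5, so Qd = 475.5 − 5.5P.
Supply slope: (159 − 155)/(61 − 60) = 4, so Qs = 4P − 85.
Before the tax: set 475.5 − 5.5P = 4P − 85 → P* = $59, Q* = 151.
With the tax collected from producers, supply shifts: Qs = 4(P − 19) − 85.
New equilibrium: buyers pay $67, producers receive $48, Q = 107. (Wedge: Pb − Ps = 19.)
Burden on buyers: $8; on producers: $11. (They sum to $19.)
The less price-elastic side of the market bears the larger share of a per-unit tax.

Buyers bear $8 per meal; producers bear $11 per meal.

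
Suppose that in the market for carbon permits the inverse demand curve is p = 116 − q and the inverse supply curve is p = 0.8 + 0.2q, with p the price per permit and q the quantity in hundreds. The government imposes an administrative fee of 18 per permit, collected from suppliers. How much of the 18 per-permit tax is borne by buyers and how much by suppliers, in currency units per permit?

Buyers bear 15 per permit; suppliers bear 3 per permit.

Inverting to q(p) form: qd = 116 − p; qs = 5p − 4.
Without the tax, 116 − p = 5p − 4 gives 6p = 120, so p* = 20 and q* = 96.
With the tax collected from suppliers, supply shifts: qs = 5(p − 18) − 4.
New equilibrium: buyers pay 35, suppliers receive 17, q = 81. (Wedge: pb − ps = 18.)
Burden on buyers: 15; on suppliers: 3. (They sum to 18.)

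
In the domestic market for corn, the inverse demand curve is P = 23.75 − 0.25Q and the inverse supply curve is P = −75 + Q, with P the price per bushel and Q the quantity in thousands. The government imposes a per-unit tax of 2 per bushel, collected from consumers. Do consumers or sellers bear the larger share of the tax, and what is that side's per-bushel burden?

Inverting to Q(P) form: Qd = 95 − 4P; Qs = P + 75.
Before the tax: set 95 − 4P = P + 75 → P* = 4, Q* = 79.
With the tax collected from consumers, demand (in seller-price terms) shifts: Qd = 95 − 4(P + 2).
Solving gives Q = 77.4 with consumers paying 4.4 and sellers receiving 2.4 (the 2 wedge).
Per-bushel burden: consumers 0.4, sellers 1.6.
Sellers take the larger share because supply is less price-elastic here (demand slope 4 vs supply slope 1).
The less price-elastic side of the market bears the larger share of a per-unit tax.

Sellers bear the larger share: 1.6 per bushel.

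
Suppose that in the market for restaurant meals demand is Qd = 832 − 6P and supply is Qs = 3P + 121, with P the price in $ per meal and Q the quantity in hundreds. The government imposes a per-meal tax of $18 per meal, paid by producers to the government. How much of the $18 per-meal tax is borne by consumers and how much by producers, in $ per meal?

Before the tax: set 832 − 6P = 3P + 121 → P* = $79, Q* = 358.
With the tax collected from producers, supply shifts: Qs = 3(P − 18) + 121.
Solving gives Q = 322 with consumers paying $85 and producers receiving $67 (the $18 wedge).
Burden on consumers: $6; on producers: $12. (They sum to $18.)

Consumers bear $6 per meal; producers bear $12 per meal.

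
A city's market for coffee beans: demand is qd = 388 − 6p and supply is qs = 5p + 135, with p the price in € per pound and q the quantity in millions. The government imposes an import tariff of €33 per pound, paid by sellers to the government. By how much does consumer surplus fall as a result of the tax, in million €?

Without the tax, 388 − 6p = 5p + 135 gives 11p = 253, so p* = €23 and q* = 250.
With the tax collected from sellers, supply shifts: qs = 5(p − 33) + 135.
New equilibrium: consumers pay €38, sellers receive €5, q = 160. (Wedge: pb − ps = 33.)
ΔCS is the trapezoid between Q = 160 and Q = 250 of height €15: ½ · (250 + 160) · 15 = €3075.

Consumer surplus falls by €3075 million.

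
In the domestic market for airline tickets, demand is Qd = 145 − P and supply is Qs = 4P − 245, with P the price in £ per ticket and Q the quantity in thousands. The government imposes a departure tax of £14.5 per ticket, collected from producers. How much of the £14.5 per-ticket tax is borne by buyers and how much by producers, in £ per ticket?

Buyers bear £11.6 per ticket; producers bear £2.9 per ticket.

Before the tax: set 145 − P = 4P − 245 → P* = £78, Q* = 67.
With the tax collected from producers, supply shifts: Qs = 4(P − 14.5) − 245.
New equilibrium: buyers pay £89.6, producers receive £75.1, Q = 55.4. (Wedge: Pb − Ps = 14.5.)
Burden on buyers: £11.6; on producers: £2.9. (They sum to £14.5.)
The less price-elastic side of the market bears the larger share of a per-unit tax.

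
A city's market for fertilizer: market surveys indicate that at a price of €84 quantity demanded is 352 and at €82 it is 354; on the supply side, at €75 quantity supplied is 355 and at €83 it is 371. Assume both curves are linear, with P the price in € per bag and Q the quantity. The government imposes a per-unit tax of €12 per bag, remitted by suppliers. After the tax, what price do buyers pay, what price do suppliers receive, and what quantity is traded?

Buyers pay €85; suppliers receive €73; quantity = 351.

Demand slope: (354 − 352)/(82 − 84) = -1, so Qd = 436 − P.
Supply slope: (371 − 355)/(83 − 75) = 2, so Qs = 2P + 205.
Without the tax, 436 − P = 2P + 205 gives 3P = 231, so P* = €77 and Q* = 359.
With the tax collected from suppliers, supply shifts: Qs = 2(P − 12) + 205.
New equilibrium: buyers pay €85, suppliers receive €73, Q = 351. (Wedge: Pb − Ps = 12.)
The less price-elastic side of the market bears the larger share of a per-unit tax.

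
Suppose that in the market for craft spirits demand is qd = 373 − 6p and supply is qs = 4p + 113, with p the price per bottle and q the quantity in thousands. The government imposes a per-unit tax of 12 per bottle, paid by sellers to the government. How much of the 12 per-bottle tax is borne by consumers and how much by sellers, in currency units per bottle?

Without the tax, 373 − 6p = 4p + 113 gives 10p = 260, so p* = 26 and q* = 217.
With the tax collected from sellers, supply shifts: qs = 4(p − 12) + 113.
Solving gives q = 188.2 with consumers paying 30.8 and sellers receiving 18.8 (the 12 wedge).
Burden on consumers: 4.8; on sellers: 7.2. (They sum to 12.)
The less price-elastic side of the market bears the larger share of a per-unit tax.

Consumers bear 4.8 per bottle; sellers bear 7.2 per bottle.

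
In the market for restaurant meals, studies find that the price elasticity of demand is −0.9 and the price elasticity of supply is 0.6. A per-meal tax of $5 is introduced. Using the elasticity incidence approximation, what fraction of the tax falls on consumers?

Incidence ratio: consumers' share ≈ εs / (εs + |εd|) = 0.6 / (0.6 + 0.9) = 0.4.
Supply is the less elastic side, so consumers bear the smaller share.

Consumers' share ≈ 0.4.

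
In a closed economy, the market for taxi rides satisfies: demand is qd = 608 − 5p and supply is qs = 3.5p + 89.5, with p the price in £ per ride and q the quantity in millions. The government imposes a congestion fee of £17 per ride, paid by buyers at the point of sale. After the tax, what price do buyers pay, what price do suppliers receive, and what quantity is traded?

Buyers pay £68; suppliers receive £51; quantity = 268.

Without the tax, 608 − 5p = 3.5p + 89.5 gives 8.5p = 518.5, so p* = £61 and q* = 303.
With the tax collected from buyers, demand (in seller-price terms) shifts: qd = 608 − 5(p + 17).
New equilibrium: buyers pay £68, suppliers receive £51, q = 268. (Wedge: pb − ps = 17.)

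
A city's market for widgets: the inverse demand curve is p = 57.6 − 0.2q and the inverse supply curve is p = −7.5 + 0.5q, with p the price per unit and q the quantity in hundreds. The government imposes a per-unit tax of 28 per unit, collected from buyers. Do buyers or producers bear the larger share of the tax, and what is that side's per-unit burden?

Inverting to q(p) form: qd = 288 − 5p; qs = 2p + 15.
Before the tax: set 288 − 5p = 2p + 15 → p* = 39, q* = 93.
With the tax collected from buyers, demand (in seller-price terms) shifts: qd = 288 − 5(p + 28).
Solving gives q = 53 with buyers paying 47 and producers receiving 19 (the 28 wedge).
Per-unit burden: buyers 8, producers 20.
Producers take the larger share because supply is less price-elastic here (demand slope 5 vs supply slope 2).

Producers bear the larger share: 20 per unit.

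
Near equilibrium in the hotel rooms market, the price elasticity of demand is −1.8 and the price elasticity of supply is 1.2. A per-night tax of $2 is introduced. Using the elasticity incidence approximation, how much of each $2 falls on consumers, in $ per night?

Incidence ratio: consumers' share ≈ εs / (εs + |εd|) = 1.2 / (1.2 + 1.8) = 0.4.
So consumers bear ≈ 0.4 × $2 = $0.8; suppliers bear $1.2.

Consumers bear ≈ $0.8 per night.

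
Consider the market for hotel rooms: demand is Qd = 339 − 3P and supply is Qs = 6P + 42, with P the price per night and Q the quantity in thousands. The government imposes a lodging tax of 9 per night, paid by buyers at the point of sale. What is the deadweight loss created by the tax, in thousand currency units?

Without the tax, 339 − 3P = 6P + 42 gives 9P = 297, so P* = 33 and Q* = 240.
With the tax collected from buyers, demand (in seller-price terms) shifts: Qd = 339 − 3(P + 9).
Solving gives Q = 222 with buyers paying 39 and suppliers receiving 30 (the 9 wedge).
Quantity falls by |ΔQ| = |240 − 222| = 18.
DWL = ½ · t · |ΔQ| = ½ · 9 · 18 = 81.

Deadweight loss = 81 thousand.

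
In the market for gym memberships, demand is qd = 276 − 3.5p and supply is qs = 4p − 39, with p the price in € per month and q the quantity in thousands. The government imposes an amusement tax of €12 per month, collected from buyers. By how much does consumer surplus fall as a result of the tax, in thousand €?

Consumer surplus falls by €753.92 thousand.

Before the tax: set 276 − 3.5p = 4p − 39 → p* = €42, q* = 129.
With the tax collected from buyers, demand (in seller-price terms) shifts: qd = 276 − 3.5(p + 12).
Solving gives q = 106.6 with buyers paying €48.4 and producers receiving €36.4 (the €12 wedge).
ΔCS is the trapezoid between Q = 106.6 and Q = 129 of height €6.4: ½ · (129 + 106.6) · 6.4 = €753.92.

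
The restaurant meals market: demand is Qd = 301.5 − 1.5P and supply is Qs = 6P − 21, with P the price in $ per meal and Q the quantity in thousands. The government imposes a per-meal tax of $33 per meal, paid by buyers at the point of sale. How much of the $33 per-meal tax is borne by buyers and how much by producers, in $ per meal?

Before the tax: set 301.5 − 1.5P = 6P − 21 → P* = $43, Q* = 237.
With the tax collected from buyers, demand (in seller-price terms) shifts: Qd = 301.5 − 1.5(P + 33).
Solving gives Q = 197.4 with buyers paying $69.4 and producers receiving $36.4 (the $33 wedge).
Burden on buyers: $26.4; on producers: $6.6. (They sum to $33.)

Buyers bear $26.4 per meal; producers bear $6.6 per meal.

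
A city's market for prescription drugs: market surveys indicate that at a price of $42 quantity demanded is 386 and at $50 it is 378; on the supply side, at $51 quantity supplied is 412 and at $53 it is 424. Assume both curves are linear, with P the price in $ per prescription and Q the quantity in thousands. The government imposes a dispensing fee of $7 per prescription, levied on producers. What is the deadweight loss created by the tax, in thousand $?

Deadweight loss = $21 thousand.

Demand slope: (378 − 386)/(50 − 42) = -1, so Qd = 428 − P.
Supply slope: (424 − 412)/(53 − 51) = 6, so Qs = 6P + 106.
Before the tax: set 428 − P = 6P + 106 → P* = $46, Q* = 382.
With the tax collected from producers, supply shifts: Qs = 6(P − 7) + 106.
Solving gives Q = 376 with buyers paying $52 and producers receiving $45 (the $7 wedge).
Quantity falls by |ΔQ| = |382 − 376| = 6.
DWL = ½ · t · |ΔQ| = ½ · 7 · 6 = $21.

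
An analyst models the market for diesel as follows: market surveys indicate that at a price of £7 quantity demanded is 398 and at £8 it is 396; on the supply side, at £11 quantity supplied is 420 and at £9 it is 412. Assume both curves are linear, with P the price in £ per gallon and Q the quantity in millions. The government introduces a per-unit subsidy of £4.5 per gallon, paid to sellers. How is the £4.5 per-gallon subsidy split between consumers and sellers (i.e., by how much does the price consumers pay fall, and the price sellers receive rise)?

Consumers gain £3 per gallon; sellers gain £1.5 per gallon.

Demand slope: (396 − 398)/(8 − 7) = -2, so Qd = 412 − 2P.
Supply slope: (412 − 420)/(9 − 11) = 4, so Qs = 4P + 376.
Without the subsidy, 412 − 2P = 4P + 376 gives 6P = 36, so P* = £6 and Q* = 400.
With a per-unit subsidy paid to sellers, each receives P + 4.5 per unit sold, so supply becomes Qs = 4(P + 4.5) + 376.
Solving gives Q = 406 with consumers paying £3 and sellers receiving £7.5 (the £4.5 wedge).
Gain to consumers: £3; to sellers: £1.5. (They sum to £4.5.)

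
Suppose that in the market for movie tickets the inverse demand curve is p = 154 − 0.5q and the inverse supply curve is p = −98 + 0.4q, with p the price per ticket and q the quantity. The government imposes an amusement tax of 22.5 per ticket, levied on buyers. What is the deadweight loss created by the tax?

Rewrite in direct form: qd = 308 − 2p and qs = 2.5p + 245.
Without the tax, 308 − 2p = 2.5p + 245 gives 4.5p = 63, so p* = 14 and q* = 280.
With the tax collected from buyers, demand (in seller-price terms) shifts: qd = 308 − 2(p + 22.5).
Solving gives q = 255 with buyers paying 26.5 and suppliers receiving 4 (the 22.5 wedge).
Quantity falls by |ΔQ| = |280 − 255| = 25.
DWL = ½ · t · |ΔQ| = ½ · 22.5 · 25 = 281.25.

Deadweight loss = 281.25.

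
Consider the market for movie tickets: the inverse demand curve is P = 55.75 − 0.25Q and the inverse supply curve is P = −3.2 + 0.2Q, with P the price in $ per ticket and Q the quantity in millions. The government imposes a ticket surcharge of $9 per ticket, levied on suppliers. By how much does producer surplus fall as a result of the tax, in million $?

Inverting to Q(P) form: Qd = 223 − 4P; Qs = 5P + 16.
Without the tax, 223 − 4P = 5P + 16 gives 9P = 207, so P* = $23 and Q* = 131.
With the tax collected from suppliers, supply shifts: Qs = 5(P − 9) + 16.
Solving gives Q = 111 with consumers paying $28 and suppliers receiving $19 (the $9 wedge).
ΔPS is the trapezoid between Q = 111 and Q = 131 of height $4: ½ · (131 + 111) · 4 = $484.

Producer surplus falls by $484 million.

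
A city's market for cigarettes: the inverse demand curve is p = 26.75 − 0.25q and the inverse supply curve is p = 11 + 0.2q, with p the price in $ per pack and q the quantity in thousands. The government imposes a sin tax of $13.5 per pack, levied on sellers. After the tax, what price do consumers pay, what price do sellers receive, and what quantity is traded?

Consumers pay $25.5; sellers receive $12; quantity = 5.

Rewrite in direct form: qd = 107 − 4p and qs = 5p − 55.
Before the tax: set 107 − 4p = 5p − 55 → p* = $18, q* = 35.
With the tax collected from sellers, supply shifts: qs = 5(p − 13.5) − 55.
New equilibrium: consumers pay $25.5, sellers receive $12, q = 5. (Wedge: pb − ps = 13.5.)
The less price-elastic side of the market bears the larger share of a per-unit tax.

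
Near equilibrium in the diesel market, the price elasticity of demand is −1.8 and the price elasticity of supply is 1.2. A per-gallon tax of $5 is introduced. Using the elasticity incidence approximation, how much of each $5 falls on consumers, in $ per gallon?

Consumers bear ≈ $2 per gallon.

Incidence ratio: consumers' share ≈ εs / (εs + |εd|) = 1.2 / (1.2 + 1.8) = 0.4.
So consumers bear ≈ 0.4 × $5 = $2; sellers bear $3.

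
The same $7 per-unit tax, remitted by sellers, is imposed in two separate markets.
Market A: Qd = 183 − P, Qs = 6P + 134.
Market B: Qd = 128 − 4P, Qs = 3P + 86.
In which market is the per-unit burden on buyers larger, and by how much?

Market A, by $3.

Market A: pre-tax P* = $7, Q* = 176; post-tax Q = 170; per-unit burden on buyers = $6.
Market B: pre-tax P* = $6, Q* = 104; post-tax Q = 92; per-unit burden on buyers = $3.
Difference: $6 vs $3 → market A is larger by $3.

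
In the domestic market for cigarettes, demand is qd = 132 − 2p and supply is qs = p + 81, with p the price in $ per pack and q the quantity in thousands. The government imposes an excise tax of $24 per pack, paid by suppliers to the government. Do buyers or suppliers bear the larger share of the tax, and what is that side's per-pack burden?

Without the tax, 132 − 2p = p + 81 gives 3p = 51, so p* = $17 and q* = 98.
With the tax collected from suppliers, supply shifts: qs = (p − 24) + 81.
New equilibrium: buyers pay $25, suppliers receive $1, q = 82. (Wedge: pb − ps = 24.)
Per-pack burden: buyers $8, suppliers $16.
Suppliers take the larger share because supply is less price-elastic here (demand slope 2 vs supply slope 1).

Suppliers bear the larger share: $16 per pack.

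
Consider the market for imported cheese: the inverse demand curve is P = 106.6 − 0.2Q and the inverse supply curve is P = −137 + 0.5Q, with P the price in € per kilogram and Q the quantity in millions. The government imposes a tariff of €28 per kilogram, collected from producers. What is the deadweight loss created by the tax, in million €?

Deadweight loss = €560 million.

Inverting to Q(P) form: Qd = 533 − 5P; Qs = 2P + 274.
Before the tax: set 533 − 5P = 2P + 274 → P* = €37, Q* = 348.
With the tax collected from producers, supply shifts: Qs = 2(P − 28) + 274.
New equilibrium: buyers pay €45, producers receive €17, Q = 308. (Wedge: Pb − Ps = 28.)
Quantity falls by |ΔQ| = |348 − 308| = 40.
DWL = ½ · t · |ΔQ| = ½ · 28 · 40 = €560.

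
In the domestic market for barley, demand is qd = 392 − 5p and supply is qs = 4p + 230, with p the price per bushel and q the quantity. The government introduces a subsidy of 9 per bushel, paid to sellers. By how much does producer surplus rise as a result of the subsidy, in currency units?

Producer surplus rises by 1560.

Before the subsidy: set 392 − 5p = 4p + 230 → p* = 18, q* = 302.
With a per-unit subsidy paid to sellers, each receives p + 9 per unit sold, so supply becomes qs = 4(p + 9) + 230.
Solving gives q = 322 with buyers paying 14 and sellers receiving 23 (the 9 wedge).
ΔPS is the trapezoid between Q = 322 and Q = 302 of height 5: ½ · (302 + 322) · 5 = 1560.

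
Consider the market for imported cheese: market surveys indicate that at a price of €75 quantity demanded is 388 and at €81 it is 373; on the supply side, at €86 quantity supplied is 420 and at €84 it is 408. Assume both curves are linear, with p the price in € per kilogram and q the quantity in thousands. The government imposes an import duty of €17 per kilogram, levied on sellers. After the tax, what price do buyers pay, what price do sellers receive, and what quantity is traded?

Demand slope: (373 − 388)/(81 − 75) = -2.5, so qd = 575.5 − 2.5p.
Supply slope: (408 − 420)/(84 − 86) = 6, so qs = 6p − 96.
Before the tax: set 575.5 − 2.5p = 6p − 96 → p* = €79, q* = 378.
With the tax collected from sellers, supply shifts: qs = 6(p − 17) − 96.
New equilibrium: buyers pay €91, sellers receive €74, q = 348. (Wedge: pb − ps = 17.)
The less price-elastic side of the market bears the larger share of a per-unit tax.

Buyers pay €91; sellers receive €74; quantity = 348.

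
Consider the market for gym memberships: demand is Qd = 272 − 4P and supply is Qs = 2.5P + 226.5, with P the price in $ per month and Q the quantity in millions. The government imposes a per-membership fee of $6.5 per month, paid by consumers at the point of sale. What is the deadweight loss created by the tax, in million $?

Before the tax: set 272 − 4P = 2.5P + 226.5 → P* = $7, Q* = 244.
With the tax collected from consumers, demand (in seller-price terms) shifts: Qd = 272 − 4(P + 6.5).
Solving gives Q = 234 with consumers paying $9.5 and producers receiving $3 (the $6.5 wedge).
Quantity falls by |ΔQ| = |244 − 234| = 10.
DWL = ½ · t · |ΔQ| = ½ · 6.5 · 10 = $32.5.

Deadweight loss = $32.5 million.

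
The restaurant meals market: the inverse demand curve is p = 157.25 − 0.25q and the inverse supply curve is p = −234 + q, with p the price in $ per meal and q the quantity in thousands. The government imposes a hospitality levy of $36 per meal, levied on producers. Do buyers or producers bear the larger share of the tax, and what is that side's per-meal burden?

Inverting to q(p) form: qd = 629 − 4p; qs = p + 234.
Before the tax: set 629 − 4p = p + 234 → p* = $79, q* = 313.
With the tax collected from producers, supply shifts: qs = (p − 36) + 234.
New equilibrium: buyers pay $86.2, producers receive $50.2, q = 284.2. (Wedge: pb − ps = 36.)
Per-meal burden: buyers $7.2, producers $28.8.
Producers take the larger share because supply is less price-elastic here (demand slope 4 vs supply slope 1).

Producers bear the larger share: $28.8 per meal.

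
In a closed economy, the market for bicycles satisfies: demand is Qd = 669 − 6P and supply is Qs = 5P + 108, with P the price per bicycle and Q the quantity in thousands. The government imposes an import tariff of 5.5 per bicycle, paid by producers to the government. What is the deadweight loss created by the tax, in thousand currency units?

Deadweight loss = 41.25 thousand.

Without the tax, 669 − 6P = 5P + 108 gives 11P = 561, so P* = 51 and Q* = 363.
With the tax collected from producers, supply shifts: Qs = 5(P − 5.5) + 108.
Solving gives Q = 348 with consumers paying 53.5 and producers receiving 48 (the 5.5 wedge).
Quantity falls by |ΔQ| = |363 − 348| = 15.
DWL = ½ · t · |ΔQ| = ½ · 5.5 · 15 = 41.25.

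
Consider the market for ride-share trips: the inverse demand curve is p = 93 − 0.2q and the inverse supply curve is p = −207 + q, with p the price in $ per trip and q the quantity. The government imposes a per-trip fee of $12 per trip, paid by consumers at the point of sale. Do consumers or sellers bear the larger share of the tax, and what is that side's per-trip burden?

Sellers bear the larger share: $10 per trip.

Inverting to q(p) form: qd = 465 − 5p; qs = p + 207.
Without the tax, 465 − 5p = p + 207 gives 6p = 258, so p* = $43 and q* = 250.
With the tax collected from consumers, demand (in seller-price terms) shifts: qd = 465 − 5(p + 12).
New equilibrium: consumers pay $45, sellers receive $33, q = 240. (Wedge: pb − ps = 12.)
Per-trip burden: consumers $2, sellers $10.
Sellers take the larger share because supply is less price-elastic here (demand slope 5 vs supply slope 1).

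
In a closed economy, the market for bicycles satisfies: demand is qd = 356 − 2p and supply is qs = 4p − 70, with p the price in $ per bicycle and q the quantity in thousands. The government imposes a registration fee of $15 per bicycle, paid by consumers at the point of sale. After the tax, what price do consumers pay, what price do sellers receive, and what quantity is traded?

Consumers pay $81; sellers receive $66; quantity = 194.

Without the tax, 356 − 2p = 4p − 70 gives 6p = 426, so p* = $71 and q* = 214.
With the tax collected from consumers, demand (in seller-price terms) shifts: qd = 356 − 2(p + 15).
Solving gives q = 194 with consumers paying $81 and sellers receiving $66 (the $15 wedge).
The less price-elastic side of the market bears the larger share of a per-unit tax.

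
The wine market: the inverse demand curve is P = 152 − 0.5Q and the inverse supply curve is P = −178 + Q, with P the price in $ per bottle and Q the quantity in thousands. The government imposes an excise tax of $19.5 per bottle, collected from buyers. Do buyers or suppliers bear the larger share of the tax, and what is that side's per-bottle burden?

Suppliers bear the larger share: $13 per bottle.

Rewrite in direct form: Qd = 304 − 2P and Qs = P + 178.
Without the tax, 304 − 2P = P + 178 gives 3P = 126, so P* = $42 and Q* = 220.
With the tax collected from buyers, demand (in seller-price terms) shifts: Qd = 304 − 2(P + 19.5).
New equilibrium: buyers pay $48.5, suppliers receive $29, Q = 207. (Wedge: Pb − Ps = 19.5.)
Per-bottle burden: buyers $6.5, suppliers $13.
Suppliers take the larger share because supply is less price-elastic here (demand slope 2 vs supply slope 1).
The less price-elastic side of the market bears the larger share of a per-unit tax.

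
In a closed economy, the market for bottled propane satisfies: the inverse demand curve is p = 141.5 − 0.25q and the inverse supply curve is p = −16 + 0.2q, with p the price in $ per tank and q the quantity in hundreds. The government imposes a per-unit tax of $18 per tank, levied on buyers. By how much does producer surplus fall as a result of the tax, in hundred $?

Producer surplus falls by $2640 hundred.

Rewrite in direct form: qd = 566 − 4p and qs = 5p + 80.
Before the tax: set 566 − 4p = 5p + 80 → p* = $54, q* = 350.
With the tax collected from buyers, demand (in seller-price terms) shifts: qd = 566 − 4(p + 18).
Solving gives q = 310 with buyers paying $64 and sellers receiving $46 (the $18 wedge).
ΔPS is the trapezoid between Q = 310 and Q = 350 of height $8: ½ · (350 + 310) · 8 = $2640.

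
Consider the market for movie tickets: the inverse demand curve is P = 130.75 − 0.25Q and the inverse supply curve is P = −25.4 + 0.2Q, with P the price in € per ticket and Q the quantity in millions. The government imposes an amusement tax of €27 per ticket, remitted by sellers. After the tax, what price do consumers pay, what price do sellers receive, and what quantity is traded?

Consumers pay €59; sellers receive €32; quantity = 287.

Inverting to Q(P) form: Qd = 523 − 4P; Qs = 5P + 127.
Before the tax: set 523 − 4P = 5P + 127 → P* = €44, Q* = 347.
With the tax collected from sellers, supply shifts: Qs = 5(P − 27) + 127.
Solving gives Q = 287 with consumers paying €59 and sellers receiving €32 (the €27 wedge).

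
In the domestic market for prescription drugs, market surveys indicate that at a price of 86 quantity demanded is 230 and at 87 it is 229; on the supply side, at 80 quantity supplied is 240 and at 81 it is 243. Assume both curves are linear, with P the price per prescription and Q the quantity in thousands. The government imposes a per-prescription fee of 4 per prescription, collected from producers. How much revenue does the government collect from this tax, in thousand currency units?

Demand slope: (229 − 230)/(87 − 86) = -1, so Qd = 316 − P.
Supply slope: (243 − 240)/(81 − 80) = 3, so Qs = 3P.
Before the tax: set 316 − P = 3P → P* = 79, Q* = 237.
With the tax collected from producers, supply shifts: Qs = 3(P − 4).
New equilibrium: consumers pay 82, producers receive 78, Q = 234. (Wedge: Pb − Ps = 4.)
Revenue = t · Q = 4 · 234 = 936.

Tax revenue = 936 thousand.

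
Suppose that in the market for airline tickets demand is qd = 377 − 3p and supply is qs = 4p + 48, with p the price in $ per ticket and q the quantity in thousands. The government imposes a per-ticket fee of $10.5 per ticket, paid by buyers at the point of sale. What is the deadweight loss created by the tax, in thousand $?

Without the tax, 377 − 3p = 4p + 48 gives 7p = 329, so p* = $47 and q* = 236.
With the tax collected from buyers, demand (in seller-price terms) shifts: qd = 377 − 3(p + 10.5).
Solving gives q = 218 with buyers paying $53 and suppliers receiving $42.5 (the $10.5 wedge).
Quantity falls by |ΔQ| = |236 − 218| = 18.
DWL = ½ · t · |ΔQ| = ½ · 10.5 · 18 = $94.5.

Deadweight loss = $94.5 thousand.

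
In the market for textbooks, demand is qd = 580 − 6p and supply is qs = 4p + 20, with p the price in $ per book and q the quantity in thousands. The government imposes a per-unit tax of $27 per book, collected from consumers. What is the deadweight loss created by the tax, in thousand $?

Deadweight loss = $874.8 thousand.

Before the tax: set 580 − 6p = 4p + 20 → p* = $56, q* = 244.
With the tax collected from consumers, demand (in seller-price terms) shifts: qd = 580 − 6(p + 27).
Solving gives q = 179.2 with consumers paying $66.8 and sellers receiving $39.8 (the $27 wedge).
Quantity falls by |ΔQ| = |244 − 179.2| = 64.8.
DWL = ½ · t · |ΔQ| = ½ · 27 · 64.8 = $874.8.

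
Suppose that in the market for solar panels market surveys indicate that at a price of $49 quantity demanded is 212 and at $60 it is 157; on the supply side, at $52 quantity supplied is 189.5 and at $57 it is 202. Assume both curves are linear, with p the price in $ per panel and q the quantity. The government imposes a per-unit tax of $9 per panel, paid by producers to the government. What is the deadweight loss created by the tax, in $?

Deadweight loss = $67.5.

Demand slope: (157 − 212)/(60 − 49) = -5, so qd = 457 − 5p.
Supply slope: (202 − 189.5)/(57 − 52) = 2.5, so qs = 2.5p + 59.5.
Before the tax: set 457 − 5p = 2.5p + 59.5 → p* = $53, q* = 192.
With the tax collected from producers, supply shifts: qs = 2.5(p − 9) + 59.5.
New equilibrium: consumers pay $56, producers receive $47, q = 177. (Wedge: pb − ps = 9.)
Quantity falls by |ΔQ| = |192 − 177| = 15.
DWL = ½ · t · |ΔQ| = ½ · 9 · 15 = $67.5.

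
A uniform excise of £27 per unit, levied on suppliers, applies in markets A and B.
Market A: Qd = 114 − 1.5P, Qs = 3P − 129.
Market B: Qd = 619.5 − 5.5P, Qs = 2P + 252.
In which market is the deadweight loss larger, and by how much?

Market A: pre-tax P* = £54, Q* = 33; post-tax Q = 6; deadweight loss = £364.5.
Market B: pre-tax P* = £49, Q* = 350; post-tax Q = 310.4; deadweight loss = £534.6.
Difference: £364.5 vs £534.6 → market B is larger by £170.1.

Market B, by £170.1.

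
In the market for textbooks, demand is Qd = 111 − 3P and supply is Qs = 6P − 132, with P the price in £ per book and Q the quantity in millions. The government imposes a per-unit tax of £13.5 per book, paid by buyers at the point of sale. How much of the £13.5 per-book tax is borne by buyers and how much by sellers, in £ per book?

Buyers bear £9 per book; sellers bear £4.5 per book.

Before the tax: set 111 − 3P = 6P − 132 → P* = £27, Q* = 30.
With the tax collected from buyers, demand (in seller-price terms) shifts: Qd = 111 − 3(P + 13.5).
New equilibrium: buyers pay £36, sellers receive £22.5, Q = 3. (Wedge: Pb − Ps = 13.5.)
Burden on buyers: £9; on sellers: £4.5. (They sum to £13.5.)
The less price-elastic side of the market bears the larger share of a per-unit tax.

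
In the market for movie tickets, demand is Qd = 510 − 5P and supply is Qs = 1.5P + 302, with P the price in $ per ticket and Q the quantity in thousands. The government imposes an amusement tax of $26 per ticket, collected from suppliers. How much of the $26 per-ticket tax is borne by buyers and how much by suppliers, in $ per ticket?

Buyers bear $6 per ticket; suppliers bear $20 per ticket.

Before the tax: set 510 − 5P = 1.5P + 302 → P* = $32, Q* = 350.
With the tax collected from suppliers, supply shifts: Qs = 1.5(P − 26) + 302.
Solving gives Q = 320 with buyers paying $38 and suppliers receiving $12 (the $26 wedge).
Burden on buyers: $6; on suppliers: $20. (They sum to $26.)
The less price-elastic side of the market bears the larger share of a per-unit tax.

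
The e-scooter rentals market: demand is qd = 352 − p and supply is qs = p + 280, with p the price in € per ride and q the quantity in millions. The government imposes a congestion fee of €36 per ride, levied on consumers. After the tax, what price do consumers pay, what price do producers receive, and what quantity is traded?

Without the tax, 352 − p = p + 280 gives 2p = 72, so p* = €36 and q* = 316.
With the tax collected from consumers, demand (in seller-price terms) shifts: qd = 352 − (p + 36).
New equilibrium: consumers pay €54, producers receive €18, q = 298. (Wedge: pb − ps = 36.)
The less price-elastic side of the market bears the larger share of a per-unit tax.

Consumers pay €54; producers receive €18; quantity = 298.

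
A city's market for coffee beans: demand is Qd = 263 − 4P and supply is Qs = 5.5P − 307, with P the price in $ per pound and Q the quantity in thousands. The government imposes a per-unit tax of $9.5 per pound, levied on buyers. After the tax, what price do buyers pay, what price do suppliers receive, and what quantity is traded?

Buyers pay $65.5; suppliers receive $56; quantity = 1.

Before the tax: set 263 − 4P = 5.5P − 307 → P* = $60, Q* = 23.
With the tax collected from buyers, demand (in seller-price terms) shifts: Qd = 263 − 4(P + 9.5).
Solving gives Q = 1 with buyers paying $65.5 and suppliers receiving $56 (the $9.5 wedge).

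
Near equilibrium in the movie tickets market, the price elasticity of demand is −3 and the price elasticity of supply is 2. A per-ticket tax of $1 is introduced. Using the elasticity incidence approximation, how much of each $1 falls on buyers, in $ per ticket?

Buyers bear ≈ $0.4 per ticket.

Incidence ratio: buyers' share ≈ εs / (εs + |εd|) = 2 / (2 + 3) = 0.4.
So buyers bear ≈ 0.4 × $1 = $0.4; producers bear $0.6.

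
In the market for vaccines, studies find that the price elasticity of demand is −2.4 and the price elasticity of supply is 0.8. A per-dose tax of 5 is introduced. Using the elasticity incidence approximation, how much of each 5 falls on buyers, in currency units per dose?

Incidence ratio: buyers' share ≈ εs / (εs + |εd|) = 0.8 / (0.8 + 2.4) = 0.25.
So buyers bear ≈ 0.25 × 5 = 1.25; sellers bear 3.75.

Buyers bear ≈ 1.25 per dose.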